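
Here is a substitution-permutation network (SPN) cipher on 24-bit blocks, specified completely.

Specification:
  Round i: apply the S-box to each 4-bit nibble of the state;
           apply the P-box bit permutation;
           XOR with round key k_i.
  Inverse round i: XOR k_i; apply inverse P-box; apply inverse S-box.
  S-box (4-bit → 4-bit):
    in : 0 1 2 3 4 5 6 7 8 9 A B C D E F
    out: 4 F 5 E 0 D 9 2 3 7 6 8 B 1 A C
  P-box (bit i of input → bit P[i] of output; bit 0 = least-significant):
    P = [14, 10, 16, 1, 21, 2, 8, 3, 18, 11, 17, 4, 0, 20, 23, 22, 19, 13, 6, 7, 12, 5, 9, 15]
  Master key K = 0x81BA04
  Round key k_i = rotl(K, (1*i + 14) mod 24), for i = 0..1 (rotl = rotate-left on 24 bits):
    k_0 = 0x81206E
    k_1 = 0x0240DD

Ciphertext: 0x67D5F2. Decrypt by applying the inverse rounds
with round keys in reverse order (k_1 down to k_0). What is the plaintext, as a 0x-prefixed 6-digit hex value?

s_0 = ciphertext = 0x67D5F2
s_1 = InvRound(s_0, k_1) = 0xC46D13
s_2 = InvRound(s_1, k_0) = 0x706C39

0x706C39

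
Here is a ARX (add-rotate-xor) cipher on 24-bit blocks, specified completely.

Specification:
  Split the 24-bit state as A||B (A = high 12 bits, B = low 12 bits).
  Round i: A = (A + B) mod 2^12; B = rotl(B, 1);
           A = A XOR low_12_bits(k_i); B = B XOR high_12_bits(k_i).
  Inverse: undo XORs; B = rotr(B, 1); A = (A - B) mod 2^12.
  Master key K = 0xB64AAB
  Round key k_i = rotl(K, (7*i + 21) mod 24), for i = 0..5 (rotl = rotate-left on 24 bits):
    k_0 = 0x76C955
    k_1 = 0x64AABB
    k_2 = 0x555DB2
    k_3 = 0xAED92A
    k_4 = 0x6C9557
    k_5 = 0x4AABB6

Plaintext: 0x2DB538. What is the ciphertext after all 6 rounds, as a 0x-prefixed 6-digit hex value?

0xDF8F18

s_0 = plaintext = 0x2DB538
s_1 = Round(s_0, k_0) = 0x146D1C
s_2 = Round(s_1, k_1) = 0x4D9C73
s_3 = Round(s_2, k_2) = 0xCFEDB2
s_4 = Round(s_3, k_3) = 0x39A188
s_5 = Round(s_4, k_4) = 0x0755D9
s_6 = Round(s_5, k_5) = 0xDF8F18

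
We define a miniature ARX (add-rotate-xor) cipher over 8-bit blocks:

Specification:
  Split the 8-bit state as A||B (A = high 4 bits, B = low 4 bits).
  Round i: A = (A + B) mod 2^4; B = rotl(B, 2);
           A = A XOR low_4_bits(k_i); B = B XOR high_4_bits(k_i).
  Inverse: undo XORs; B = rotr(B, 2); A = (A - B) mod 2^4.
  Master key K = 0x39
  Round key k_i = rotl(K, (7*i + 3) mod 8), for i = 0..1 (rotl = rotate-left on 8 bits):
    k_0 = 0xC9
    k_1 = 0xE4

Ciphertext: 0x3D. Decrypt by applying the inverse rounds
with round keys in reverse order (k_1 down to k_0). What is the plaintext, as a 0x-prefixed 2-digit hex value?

s_0 = ciphertext = 0x3D
s_1 = InvRound(s_0, k_1) = 0xBC
s_2 = InvRound(s_1, k_0) = 0x20

0x20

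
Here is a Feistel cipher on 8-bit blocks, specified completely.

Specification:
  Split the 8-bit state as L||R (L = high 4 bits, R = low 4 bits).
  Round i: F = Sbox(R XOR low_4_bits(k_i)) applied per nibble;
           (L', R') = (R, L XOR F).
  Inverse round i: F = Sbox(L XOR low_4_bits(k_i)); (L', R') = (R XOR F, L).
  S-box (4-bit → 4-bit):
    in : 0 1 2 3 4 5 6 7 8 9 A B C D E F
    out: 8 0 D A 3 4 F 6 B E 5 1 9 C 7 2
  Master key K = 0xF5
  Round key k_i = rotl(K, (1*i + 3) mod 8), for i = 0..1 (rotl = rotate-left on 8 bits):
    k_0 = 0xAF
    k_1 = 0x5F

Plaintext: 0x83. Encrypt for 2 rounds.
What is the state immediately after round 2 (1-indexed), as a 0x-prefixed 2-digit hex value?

0x14

s_0 = plaintext = 0x83
s_1 = Round(s_0, k_0) = 0x31
s_2 = Round(s_1, k_1) = 0x14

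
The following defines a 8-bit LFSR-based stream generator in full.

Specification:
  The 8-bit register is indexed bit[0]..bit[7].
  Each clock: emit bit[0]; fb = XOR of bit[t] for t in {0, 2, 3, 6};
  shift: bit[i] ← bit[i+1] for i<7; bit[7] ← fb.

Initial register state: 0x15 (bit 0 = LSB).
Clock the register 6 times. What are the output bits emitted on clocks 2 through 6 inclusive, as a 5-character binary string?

reg_0 = 0x15
clock 1: out=1, reg = 0x0A
clock 2: out=0, reg = 0x85
clock 3: out=1, reg = 0x42
clock 4: out=0, reg = 0xA1
clock 5: out=1, reg = 0xD0
clock 6: out=0, reg = 0xE8

01010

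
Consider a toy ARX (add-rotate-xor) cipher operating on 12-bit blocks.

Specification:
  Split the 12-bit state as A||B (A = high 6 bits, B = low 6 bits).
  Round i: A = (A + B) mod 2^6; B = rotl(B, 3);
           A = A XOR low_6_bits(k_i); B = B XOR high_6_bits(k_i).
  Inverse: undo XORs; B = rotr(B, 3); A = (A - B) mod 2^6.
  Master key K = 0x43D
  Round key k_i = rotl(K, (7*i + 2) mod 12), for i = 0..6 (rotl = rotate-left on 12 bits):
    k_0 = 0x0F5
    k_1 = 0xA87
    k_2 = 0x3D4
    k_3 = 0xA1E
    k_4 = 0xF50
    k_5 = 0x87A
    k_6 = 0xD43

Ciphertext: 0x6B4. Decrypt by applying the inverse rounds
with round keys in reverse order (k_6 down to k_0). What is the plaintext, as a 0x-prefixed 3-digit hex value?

s_0 = ciphertext = 0x6B4
s_1 = InvRound(s_0, k_6) = 0x448
s_2 = InvRound(s_1, k_5) = 0x78D
s_3 = InvRound(s_2, k_4) = 0x206
s_4 = InvRound(s_3, k_3) = 0x875
s_5 = InvRound(s_4, k_2) = 0x797
s_6 = InvRound(s_5, k_1) = 0xAAF
s_7 = InvRound(s_6, k_0) = 0xEA5

0xEA5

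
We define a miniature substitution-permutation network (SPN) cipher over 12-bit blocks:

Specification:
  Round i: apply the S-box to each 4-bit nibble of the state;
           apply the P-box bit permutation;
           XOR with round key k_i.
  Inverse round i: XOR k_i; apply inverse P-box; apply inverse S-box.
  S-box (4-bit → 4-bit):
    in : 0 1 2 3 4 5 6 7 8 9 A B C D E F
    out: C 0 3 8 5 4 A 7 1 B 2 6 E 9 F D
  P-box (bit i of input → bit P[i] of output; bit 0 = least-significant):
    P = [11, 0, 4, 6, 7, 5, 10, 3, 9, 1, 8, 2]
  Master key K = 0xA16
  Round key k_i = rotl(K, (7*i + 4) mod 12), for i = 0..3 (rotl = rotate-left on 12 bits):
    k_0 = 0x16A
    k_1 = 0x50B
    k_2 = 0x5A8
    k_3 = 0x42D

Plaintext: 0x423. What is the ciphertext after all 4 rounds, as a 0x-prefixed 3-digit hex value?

0x78A

s_0 = plaintext = 0x423
s_1 = Round(s_0, k_0) = 0x28A
s_2 = Round(s_1, k_1) = 0x788
s_3 = Round(s_2, k_2) = 0xE2A
s_4 = Round(s_3, k_3) = 0x78A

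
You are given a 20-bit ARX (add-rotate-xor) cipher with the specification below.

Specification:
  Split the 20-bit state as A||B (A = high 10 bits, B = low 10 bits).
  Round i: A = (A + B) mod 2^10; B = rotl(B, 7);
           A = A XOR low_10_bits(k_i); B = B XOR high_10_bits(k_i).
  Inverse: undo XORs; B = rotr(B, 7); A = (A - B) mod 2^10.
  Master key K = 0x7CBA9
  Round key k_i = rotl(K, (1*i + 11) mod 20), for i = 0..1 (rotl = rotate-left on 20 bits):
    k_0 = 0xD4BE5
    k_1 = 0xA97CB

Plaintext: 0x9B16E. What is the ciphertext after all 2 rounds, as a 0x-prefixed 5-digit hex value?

0xDD52A

s_0 = plaintext = 0x9B16E
s_1 = Round(s_0, k_0) = 0x0FC7F
s_2 = Round(s_1, k_1) = 0xDD52A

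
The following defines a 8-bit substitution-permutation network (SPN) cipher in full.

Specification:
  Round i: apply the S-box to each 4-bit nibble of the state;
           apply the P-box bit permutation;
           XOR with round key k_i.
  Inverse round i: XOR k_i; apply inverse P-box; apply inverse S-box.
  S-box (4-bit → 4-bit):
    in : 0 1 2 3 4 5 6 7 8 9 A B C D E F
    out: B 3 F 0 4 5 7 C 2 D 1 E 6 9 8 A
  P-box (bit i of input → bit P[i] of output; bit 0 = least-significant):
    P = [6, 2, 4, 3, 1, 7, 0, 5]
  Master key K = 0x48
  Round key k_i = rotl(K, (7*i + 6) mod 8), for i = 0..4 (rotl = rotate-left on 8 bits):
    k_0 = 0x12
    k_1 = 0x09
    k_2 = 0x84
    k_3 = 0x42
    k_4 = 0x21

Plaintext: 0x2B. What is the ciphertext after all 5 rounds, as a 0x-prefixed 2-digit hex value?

s_0 = plaintext = 0x2B
s_1 = Round(s_0, k_0) = 0xAD
s_2 = Round(s_1, k_1) = 0x43
s_3 = Round(s_2, k_2) = 0x85
s_4 = Round(s_3, k_3) = 0x92
s_5 = Round(s_4, k_4) = 0x5E

0x5E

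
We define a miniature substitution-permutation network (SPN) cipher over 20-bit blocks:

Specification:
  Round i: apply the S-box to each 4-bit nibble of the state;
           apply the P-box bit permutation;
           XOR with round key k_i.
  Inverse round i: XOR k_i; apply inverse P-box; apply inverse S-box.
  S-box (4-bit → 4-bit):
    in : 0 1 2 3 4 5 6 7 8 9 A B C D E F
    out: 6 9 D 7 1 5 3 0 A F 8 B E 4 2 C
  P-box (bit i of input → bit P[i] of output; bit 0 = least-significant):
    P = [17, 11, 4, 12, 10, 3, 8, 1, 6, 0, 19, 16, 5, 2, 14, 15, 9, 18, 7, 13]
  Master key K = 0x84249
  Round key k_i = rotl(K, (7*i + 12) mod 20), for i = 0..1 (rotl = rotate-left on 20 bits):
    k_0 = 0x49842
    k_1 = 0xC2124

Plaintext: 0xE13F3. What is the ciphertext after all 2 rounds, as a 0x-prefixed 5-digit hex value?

0xF944C

s_0 = plaintext = 0xE13F3
s_1 = Round(s_0, k_0) = 0xA1131
s_2 = Round(s_1, k_1) = 0xF944C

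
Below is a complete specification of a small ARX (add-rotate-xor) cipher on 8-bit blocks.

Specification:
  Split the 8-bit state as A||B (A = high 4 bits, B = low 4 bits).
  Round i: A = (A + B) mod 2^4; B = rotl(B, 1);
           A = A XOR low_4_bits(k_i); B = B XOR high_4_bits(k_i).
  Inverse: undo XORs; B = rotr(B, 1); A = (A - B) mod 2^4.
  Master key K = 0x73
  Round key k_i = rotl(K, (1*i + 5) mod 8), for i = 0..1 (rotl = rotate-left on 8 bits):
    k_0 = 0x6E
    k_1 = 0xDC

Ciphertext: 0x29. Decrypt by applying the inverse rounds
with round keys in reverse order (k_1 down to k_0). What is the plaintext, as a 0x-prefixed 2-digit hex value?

0x02

s_0 = ciphertext = 0x29
s_1 = InvRound(s_0, k_1) = 0xC2
s_2 = InvRound(s_1, k_0) = 0x02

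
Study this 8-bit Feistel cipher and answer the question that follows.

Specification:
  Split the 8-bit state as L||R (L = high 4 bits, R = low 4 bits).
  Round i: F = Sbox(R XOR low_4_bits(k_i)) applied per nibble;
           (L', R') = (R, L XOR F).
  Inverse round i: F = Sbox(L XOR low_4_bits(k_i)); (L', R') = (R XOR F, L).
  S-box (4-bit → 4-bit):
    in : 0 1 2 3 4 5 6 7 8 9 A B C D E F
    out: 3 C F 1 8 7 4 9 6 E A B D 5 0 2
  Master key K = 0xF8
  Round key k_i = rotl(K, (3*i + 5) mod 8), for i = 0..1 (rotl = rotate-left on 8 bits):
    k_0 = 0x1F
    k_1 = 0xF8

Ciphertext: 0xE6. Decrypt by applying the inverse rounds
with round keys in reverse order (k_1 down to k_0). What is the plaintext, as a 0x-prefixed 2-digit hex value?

0xB2

s_0 = ciphertext = 0xE6
s_1 = InvRound(s_0, k_1) = 0x2E
s_2 = InvRound(s_1, k_0) = 0xB2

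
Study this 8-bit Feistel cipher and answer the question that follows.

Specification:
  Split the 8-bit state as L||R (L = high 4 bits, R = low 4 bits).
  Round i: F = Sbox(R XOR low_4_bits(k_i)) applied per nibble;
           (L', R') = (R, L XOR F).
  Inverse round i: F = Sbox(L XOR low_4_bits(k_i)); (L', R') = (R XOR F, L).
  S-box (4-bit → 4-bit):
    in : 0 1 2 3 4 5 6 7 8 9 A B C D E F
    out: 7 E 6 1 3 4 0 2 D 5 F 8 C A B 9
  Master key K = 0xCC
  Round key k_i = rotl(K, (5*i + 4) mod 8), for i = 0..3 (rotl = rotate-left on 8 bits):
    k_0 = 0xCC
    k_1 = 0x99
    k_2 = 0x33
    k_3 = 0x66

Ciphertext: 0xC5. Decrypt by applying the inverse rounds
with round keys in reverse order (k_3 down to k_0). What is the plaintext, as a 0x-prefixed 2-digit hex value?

0x7D

s_0 = ciphertext = 0xC5
s_1 = InvRound(s_0, k_3) = 0xAC
s_2 = InvRound(s_1, k_2) = 0x9A
s_3 = InvRound(s_2, k_1) = 0xD9
s_4 = InvRound(s_3, k_0) = 0x7D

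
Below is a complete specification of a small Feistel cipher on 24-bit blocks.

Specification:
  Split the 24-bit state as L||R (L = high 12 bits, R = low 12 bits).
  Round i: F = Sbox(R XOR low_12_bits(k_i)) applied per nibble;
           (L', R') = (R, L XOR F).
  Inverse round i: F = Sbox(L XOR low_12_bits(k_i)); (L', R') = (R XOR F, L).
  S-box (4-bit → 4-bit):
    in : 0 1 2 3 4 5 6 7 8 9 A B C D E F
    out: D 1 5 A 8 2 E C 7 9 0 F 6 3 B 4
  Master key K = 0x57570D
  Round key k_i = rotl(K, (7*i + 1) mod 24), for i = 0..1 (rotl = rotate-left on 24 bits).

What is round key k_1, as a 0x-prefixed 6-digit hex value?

0x570D57

K = 0x57570D
k_0 = rotl(K, (7*0+1) mod 24) = rotl(K, 1) = 0xAEAE1A
k_1 = rotl(K, (7*1+1) mod 24) = rotl(K, 8) = 0x570D57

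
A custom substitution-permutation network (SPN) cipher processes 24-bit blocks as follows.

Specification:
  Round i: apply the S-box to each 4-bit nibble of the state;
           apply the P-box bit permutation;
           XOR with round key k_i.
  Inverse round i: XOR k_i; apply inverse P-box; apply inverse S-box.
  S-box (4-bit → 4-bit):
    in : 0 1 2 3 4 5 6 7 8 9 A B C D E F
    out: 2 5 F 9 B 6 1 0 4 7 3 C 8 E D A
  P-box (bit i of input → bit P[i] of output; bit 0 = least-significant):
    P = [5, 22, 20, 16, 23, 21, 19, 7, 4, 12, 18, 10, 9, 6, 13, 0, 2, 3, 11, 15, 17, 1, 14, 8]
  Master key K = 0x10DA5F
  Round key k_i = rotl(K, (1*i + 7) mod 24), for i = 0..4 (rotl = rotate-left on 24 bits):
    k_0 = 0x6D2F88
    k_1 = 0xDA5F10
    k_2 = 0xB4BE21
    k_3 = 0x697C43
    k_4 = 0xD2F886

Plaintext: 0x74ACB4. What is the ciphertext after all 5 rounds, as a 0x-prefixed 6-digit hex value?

0x44287E

s_0 = plaintext = 0x74ACB4
s_1 = Round(s_0, k_0) = 0x24A964
s_2 = Round(s_1, k_1) = 0x1D8C6E
s_3 = Round(s_2, k_2) = 0x275209
s_4 = Round(s_3, k_3) = 0x1F0931
s_5 = Round(s_4, k_4) = 0x44287E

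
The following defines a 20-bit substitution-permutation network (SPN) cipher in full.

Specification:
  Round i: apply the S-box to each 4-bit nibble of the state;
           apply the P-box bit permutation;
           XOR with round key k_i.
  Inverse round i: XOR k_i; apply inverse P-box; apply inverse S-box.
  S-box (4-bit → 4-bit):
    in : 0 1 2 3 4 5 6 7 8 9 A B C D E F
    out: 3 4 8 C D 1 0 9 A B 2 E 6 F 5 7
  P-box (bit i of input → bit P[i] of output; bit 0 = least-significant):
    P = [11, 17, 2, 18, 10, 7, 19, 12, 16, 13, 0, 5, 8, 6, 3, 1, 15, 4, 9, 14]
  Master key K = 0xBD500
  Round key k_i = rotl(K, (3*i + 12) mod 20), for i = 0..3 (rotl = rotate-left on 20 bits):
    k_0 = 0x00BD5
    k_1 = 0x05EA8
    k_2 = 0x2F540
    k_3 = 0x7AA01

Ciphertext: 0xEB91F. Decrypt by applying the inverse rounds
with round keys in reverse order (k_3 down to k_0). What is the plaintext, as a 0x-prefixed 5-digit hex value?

0x29E36

s_0 = ciphertext = 0xEB91F
s_1 = InvRound(s_0, k_3) = 0xC4531
s_2 = InvRound(s_1, k_2) = 0x0AB38
s_3 = InvRound(s_2, k_1) = 0x95A96
s_4 = InvRound(s_3, k_0) = 0x29E36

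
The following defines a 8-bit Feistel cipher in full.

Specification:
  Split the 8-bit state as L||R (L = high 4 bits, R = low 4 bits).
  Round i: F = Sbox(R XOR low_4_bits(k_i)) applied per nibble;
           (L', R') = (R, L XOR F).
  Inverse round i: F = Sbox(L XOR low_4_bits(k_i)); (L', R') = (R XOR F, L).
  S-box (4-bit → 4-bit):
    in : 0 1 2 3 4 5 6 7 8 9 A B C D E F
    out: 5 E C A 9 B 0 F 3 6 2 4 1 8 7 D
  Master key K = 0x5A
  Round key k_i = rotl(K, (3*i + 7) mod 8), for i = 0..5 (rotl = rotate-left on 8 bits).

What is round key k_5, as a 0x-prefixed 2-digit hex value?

K = 0x5A
k_0 = rotl(K, (3*0+7) mod 8) = rotl(K, 7) = 0x2D
k_1 = rotl(K, (3*1+7) mod 8) = rotl(K, 2) = 0x69
k_2 = rotl(K, (3*2+7) mod 8) = rotl(K, 5) = 0x4B
k_3 = rotl(K, (3*3+7) mod 8) = rotl(K, 0) = 0x5A
k_4 = rotl(K, (3*4+7) mod 8) = rotl(K, 3) = 0xD2
k_5 = rotl(K, (3*5+7) mod 8) = rotl(K, 6) = 0x96

0x96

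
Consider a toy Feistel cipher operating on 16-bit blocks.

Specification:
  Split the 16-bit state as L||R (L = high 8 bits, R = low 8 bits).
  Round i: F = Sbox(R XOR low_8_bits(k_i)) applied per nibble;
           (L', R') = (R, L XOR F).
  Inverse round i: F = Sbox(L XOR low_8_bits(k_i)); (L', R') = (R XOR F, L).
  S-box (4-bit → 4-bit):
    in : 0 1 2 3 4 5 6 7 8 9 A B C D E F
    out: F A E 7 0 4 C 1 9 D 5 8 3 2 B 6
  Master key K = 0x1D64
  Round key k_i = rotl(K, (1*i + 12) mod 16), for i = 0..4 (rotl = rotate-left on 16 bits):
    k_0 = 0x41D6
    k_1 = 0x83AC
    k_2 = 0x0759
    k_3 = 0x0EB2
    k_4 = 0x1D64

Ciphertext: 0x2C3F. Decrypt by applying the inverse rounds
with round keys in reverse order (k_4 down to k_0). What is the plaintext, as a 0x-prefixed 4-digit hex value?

0x1857

s_0 = ciphertext = 0x2C3F
s_1 = InvRound(s_0, k_4) = 0x362C
s_2 = InvRound(s_1, k_3) = 0xBC36
s_3 = InvRound(s_2, k_2) = 0x82BC
s_4 = InvRound(s_3, k_1) = 0x5782
s_5 = InvRound(s_4, k_0) = 0x1857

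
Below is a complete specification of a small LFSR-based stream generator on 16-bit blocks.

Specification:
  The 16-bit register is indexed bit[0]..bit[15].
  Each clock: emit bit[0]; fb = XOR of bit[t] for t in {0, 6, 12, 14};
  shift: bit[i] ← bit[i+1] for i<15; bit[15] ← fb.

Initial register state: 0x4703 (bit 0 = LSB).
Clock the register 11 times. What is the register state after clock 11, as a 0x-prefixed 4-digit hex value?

reg_0 = 0x4703
clock 1: out=1, reg = 0x2381
clock 2: out=1, reg = 0x91C0
clock 3: out=0, reg = 0x48E0
clock 4: out=0, reg = 0x2470
clock 5: out=0, reg = 0x9238
clock 6: out=0, reg = 0xC91C
clock 7: out=0, reg = 0xE48E
clock 8: out=0, reg = 0xF247
clock 9: out=1, reg = 0x7923
clock 10: out=1, reg = 0xBC91
clock 11: out=1, reg = 0x5E48

0x5E48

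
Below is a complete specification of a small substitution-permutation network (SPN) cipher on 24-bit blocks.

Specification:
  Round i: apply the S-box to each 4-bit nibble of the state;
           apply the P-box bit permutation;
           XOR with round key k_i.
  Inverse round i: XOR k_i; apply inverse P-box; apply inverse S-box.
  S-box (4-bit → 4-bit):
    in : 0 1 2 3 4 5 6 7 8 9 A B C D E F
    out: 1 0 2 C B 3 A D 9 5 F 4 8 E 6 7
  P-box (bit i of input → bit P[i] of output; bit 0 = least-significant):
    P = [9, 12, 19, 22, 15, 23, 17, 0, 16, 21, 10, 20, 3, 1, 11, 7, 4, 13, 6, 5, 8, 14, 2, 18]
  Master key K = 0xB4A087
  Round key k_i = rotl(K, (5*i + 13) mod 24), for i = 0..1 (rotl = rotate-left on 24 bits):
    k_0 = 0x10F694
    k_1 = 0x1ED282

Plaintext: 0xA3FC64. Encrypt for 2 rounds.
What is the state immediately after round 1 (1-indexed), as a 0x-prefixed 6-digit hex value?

s_0 = plaintext = 0xA3FC64
s_1 = Round(s_0, k_0) = 0xC4ADFB
s_2 = Round(s_1, k_1) = 0xA07E38

0xC4ADFB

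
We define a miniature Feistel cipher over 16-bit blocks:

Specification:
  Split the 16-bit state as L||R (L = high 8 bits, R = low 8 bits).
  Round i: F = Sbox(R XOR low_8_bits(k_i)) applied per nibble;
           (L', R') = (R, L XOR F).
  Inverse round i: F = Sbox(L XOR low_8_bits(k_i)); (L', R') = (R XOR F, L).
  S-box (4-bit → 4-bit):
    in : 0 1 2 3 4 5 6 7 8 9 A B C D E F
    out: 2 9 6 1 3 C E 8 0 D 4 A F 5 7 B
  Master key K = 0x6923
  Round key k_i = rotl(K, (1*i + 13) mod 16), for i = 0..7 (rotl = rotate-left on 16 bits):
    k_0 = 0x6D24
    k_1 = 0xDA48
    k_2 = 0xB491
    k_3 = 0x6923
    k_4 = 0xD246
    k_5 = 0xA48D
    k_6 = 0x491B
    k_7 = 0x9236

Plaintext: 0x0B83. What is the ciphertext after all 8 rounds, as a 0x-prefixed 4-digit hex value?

s_0 = plaintext = 0x0B83
s_1 = Round(s_0, k_0) = 0x8343
s_2 = Round(s_1, k_1) = 0x43A9
s_3 = Round(s_2, k_2) = 0xA953
s_4 = Round(s_3, k_3) = 0x532B
s_5 = Round(s_4, k_4) = 0x2BB6
s_6 = Round(s_5, k_5) = 0xB631
s_7 = Round(s_6, k_6) = 0x31D2
s_8 = Round(s_7, k_7) = 0xD242

0xD242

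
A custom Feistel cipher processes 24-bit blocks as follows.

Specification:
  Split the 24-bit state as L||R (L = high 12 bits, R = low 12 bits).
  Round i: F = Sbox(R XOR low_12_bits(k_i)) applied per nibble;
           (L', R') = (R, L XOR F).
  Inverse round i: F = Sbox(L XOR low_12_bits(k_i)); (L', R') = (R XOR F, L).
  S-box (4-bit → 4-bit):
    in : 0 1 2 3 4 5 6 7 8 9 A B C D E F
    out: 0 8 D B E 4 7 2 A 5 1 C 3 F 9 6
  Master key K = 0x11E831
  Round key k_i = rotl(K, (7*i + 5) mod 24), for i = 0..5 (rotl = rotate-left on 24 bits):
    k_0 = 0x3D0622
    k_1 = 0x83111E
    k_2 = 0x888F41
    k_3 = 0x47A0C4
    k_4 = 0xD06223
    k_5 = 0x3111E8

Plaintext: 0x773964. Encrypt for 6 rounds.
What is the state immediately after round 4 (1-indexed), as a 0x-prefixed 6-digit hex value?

s_0 = plaintext = 0x773964
s_1 = Round(s_0, k_0) = 0x964194
s_2 = Round(s_1, k_1) = 0x1949C5
s_3 = Round(s_2, k_2) = 0x9C563A
s_4 = Round(s_3, k_3) = 0x63AEAC
s_5 = Round(s_4, k_4) = 0xEAC59C
s_6 = Round(s_5, k_5) = 0x59C082

0x63AEAC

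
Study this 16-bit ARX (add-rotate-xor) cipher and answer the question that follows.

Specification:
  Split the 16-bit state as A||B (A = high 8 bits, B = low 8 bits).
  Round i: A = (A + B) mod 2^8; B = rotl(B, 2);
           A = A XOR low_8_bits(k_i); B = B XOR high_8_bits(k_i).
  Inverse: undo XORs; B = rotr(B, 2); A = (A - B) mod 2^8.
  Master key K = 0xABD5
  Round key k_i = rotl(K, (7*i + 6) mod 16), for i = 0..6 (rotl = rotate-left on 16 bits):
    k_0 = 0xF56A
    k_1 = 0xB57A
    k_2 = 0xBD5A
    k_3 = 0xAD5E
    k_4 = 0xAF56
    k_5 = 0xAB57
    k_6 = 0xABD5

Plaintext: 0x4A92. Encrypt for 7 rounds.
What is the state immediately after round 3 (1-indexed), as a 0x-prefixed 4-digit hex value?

s_0 = plaintext = 0x4A92
s_1 = Round(s_0, k_0) = 0xB6BF
s_2 = Round(s_1, k_1) = 0x0F4B
s_3 = Round(s_2, k_2) = 0x0090
s_4 = Round(s_3, k_3) = 0xCEEF
s_5 = Round(s_4, k_4) = 0xEB10
s_6 = Round(s_5, k_5) = 0xACEB
s_7 = Round(s_6, k_6) = 0x4204

0x0090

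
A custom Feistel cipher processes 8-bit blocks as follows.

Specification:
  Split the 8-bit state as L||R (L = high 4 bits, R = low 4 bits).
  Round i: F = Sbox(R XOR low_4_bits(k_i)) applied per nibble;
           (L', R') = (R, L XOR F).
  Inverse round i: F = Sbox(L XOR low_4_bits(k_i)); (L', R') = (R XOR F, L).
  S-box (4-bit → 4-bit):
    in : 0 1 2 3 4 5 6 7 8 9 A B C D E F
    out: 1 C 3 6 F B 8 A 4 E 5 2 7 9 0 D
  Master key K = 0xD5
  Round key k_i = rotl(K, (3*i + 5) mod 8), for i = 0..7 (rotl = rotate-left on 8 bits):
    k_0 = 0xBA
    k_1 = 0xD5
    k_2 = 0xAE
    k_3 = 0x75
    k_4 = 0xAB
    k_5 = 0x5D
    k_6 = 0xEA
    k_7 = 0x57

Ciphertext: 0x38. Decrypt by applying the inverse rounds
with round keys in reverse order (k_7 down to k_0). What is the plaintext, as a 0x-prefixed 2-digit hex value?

s_0 = ciphertext = 0x38
s_1 = InvRound(s_0, k_7) = 0x73
s_2 = InvRound(s_1, k_6) = 0xA7
s_3 = InvRound(s_2, k_5) = 0xDA
s_4 = InvRound(s_3, k_4) = 0x2D
s_5 = InvRound(s_4, k_3) = 0x72
s_6 = InvRound(s_5, k_2) = 0xC7
s_7 = InvRound(s_6, k_1) = 0x9C
s_8 = InvRound(s_7, k_0) = 0xA9

0xA9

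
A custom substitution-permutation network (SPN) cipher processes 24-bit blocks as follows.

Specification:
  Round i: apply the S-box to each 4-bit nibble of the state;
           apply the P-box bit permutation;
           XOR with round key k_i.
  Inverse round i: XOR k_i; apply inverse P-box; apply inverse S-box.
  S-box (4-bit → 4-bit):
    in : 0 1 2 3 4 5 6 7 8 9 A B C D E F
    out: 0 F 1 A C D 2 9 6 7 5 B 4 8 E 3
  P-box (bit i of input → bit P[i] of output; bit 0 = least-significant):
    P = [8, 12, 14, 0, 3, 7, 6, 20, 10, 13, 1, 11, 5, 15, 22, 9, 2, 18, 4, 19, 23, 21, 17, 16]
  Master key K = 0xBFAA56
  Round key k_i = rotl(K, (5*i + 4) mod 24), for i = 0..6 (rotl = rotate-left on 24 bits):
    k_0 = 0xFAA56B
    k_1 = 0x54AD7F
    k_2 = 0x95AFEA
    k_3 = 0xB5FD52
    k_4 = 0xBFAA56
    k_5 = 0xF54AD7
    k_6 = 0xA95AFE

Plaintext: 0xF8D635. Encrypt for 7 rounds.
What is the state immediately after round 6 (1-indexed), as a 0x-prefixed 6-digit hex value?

s_0 = plaintext = 0xF8D635
s_1 = Round(s_0, k_0) = 0x4EC6FA
s_2 = Round(s_1, k_1) = 0x1BCCE7
s_3 = Round(s_2, k_2) = 0x6AAE2D
s_4 = Round(s_3, k_3) = 0xD5D56D
s_5 = Round(s_4, k_4) = 0xB6A4C1
s_6 = Round(s_5, k_5) = 0x1013B4
s_7 = Round(s_6, k_6) = 0x5AB057

0x1013B4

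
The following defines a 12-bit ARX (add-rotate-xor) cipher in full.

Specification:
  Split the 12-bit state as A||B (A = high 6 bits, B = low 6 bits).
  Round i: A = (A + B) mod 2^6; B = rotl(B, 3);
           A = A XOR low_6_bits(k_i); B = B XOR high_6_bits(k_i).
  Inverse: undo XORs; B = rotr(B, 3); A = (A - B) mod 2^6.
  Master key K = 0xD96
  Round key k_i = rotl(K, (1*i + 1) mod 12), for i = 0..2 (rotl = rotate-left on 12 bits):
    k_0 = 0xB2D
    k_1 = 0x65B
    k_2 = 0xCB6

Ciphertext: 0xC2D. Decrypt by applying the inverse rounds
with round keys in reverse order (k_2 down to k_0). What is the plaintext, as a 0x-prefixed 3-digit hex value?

s_0 = ciphertext = 0xC2D
s_1 = InvRound(s_0, k_2) = 0x2FB
s_2 = InvRound(s_1, k_1) = 0xF14
s_3 = InvRound(s_2, k_0) = 0x287

0x287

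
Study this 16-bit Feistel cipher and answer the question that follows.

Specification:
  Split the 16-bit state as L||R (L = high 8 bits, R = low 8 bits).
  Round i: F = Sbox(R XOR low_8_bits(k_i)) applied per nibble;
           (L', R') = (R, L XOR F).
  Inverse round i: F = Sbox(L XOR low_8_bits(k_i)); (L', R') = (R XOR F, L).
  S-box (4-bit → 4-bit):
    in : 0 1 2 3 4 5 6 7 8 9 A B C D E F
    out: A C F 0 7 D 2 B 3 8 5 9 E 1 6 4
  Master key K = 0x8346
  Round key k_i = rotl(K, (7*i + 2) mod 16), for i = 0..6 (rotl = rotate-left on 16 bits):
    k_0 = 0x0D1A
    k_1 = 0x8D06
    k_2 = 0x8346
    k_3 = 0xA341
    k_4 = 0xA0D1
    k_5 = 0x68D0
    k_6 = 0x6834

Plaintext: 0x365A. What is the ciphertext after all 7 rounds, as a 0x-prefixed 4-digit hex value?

0x1538

s_0 = plaintext = 0x365A
s_1 = Round(s_0, k_0) = 0x5A4C
s_2 = Round(s_1, k_1) = 0x4C2F
s_3 = Round(s_2, k_2) = 0x2F64
s_4 = Round(s_3, k_3) = 0x64D2
s_5 = Round(s_4, k_4) = 0xD2C4
s_6 = Round(s_5, k_5) = 0xC415
s_7 = Round(s_6, k_6) = 0x1538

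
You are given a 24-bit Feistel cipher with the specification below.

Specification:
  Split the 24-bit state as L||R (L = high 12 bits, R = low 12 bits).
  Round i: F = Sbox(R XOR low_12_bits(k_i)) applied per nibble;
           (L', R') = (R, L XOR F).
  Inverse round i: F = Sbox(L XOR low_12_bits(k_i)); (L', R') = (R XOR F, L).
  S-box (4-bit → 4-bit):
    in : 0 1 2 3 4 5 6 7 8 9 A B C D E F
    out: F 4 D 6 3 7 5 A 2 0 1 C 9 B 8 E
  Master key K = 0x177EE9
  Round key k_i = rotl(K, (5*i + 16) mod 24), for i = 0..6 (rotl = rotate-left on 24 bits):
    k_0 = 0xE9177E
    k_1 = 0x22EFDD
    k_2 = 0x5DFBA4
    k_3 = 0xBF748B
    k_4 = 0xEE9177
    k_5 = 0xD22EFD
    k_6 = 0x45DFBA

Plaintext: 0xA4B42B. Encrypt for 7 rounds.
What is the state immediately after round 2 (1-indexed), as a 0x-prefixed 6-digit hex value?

0xC3C2AF

s_0 = plaintext = 0xA4B42B
s_1 = Round(s_0, k_0) = 0x42BC3C
s_2 = Round(s_1, k_1) = 0xC3C2AF
s_3 = Round(s_2, k_2) = 0x2AFCC0
s_4 = Round(s_3, k_3) = 0xCC0093
s_5 = Round(s_4, k_4) = 0x093843
s_6 = Round(s_5, k_5) = 0x84355B
s_7 = Round(s_6, k_6) = 0x55B9C7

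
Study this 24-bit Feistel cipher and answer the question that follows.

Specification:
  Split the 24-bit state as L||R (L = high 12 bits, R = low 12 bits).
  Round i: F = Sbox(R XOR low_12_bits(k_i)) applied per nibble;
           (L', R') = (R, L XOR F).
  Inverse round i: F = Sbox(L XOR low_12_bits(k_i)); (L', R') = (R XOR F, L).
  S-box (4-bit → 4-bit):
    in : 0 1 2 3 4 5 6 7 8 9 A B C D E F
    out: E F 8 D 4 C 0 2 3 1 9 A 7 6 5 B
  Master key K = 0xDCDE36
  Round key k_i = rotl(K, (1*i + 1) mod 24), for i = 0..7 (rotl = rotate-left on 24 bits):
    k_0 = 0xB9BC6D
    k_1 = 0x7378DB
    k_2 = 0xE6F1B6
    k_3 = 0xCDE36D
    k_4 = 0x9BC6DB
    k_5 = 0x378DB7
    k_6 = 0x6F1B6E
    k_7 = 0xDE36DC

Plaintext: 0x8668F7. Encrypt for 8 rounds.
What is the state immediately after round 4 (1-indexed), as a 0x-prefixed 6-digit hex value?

s_0 = plaintext = 0x8668F7
s_1 = Round(s_0, k_0) = 0x8F7C7F
s_2 = Round(s_1, k_1) = 0xC7FC63
s_3 = Round(s_2, k_2) = 0xC63A13
s_4 = Round(s_3, k_3) = 0xA13D46
s_5 = Round(s_4, k_4) = 0xD46005
s_6 = Round(s_5, k_5) = 0x005BEE
s_7 = Round(s_6, k_6) = 0xBEEE3B
s_8 = Round(s_7, k_7) = 0xE3B8BC

0xA13D46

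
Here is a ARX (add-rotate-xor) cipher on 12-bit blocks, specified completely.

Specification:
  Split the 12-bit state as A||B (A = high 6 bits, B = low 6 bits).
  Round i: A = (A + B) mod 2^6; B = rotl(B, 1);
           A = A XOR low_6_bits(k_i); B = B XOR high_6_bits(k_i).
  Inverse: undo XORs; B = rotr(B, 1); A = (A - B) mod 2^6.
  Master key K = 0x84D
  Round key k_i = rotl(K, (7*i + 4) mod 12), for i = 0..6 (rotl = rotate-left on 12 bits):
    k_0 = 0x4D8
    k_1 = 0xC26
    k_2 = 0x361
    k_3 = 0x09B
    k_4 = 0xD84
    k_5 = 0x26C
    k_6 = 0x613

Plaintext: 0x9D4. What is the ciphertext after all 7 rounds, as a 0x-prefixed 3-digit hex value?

s_0 = plaintext = 0x9D4
s_1 = Round(s_0, k_0) = 0x8FB
s_2 = Round(s_1, k_1) = 0xE07
s_3 = Round(s_2, k_2) = 0x783
s_4 = Round(s_3, k_3) = 0xE84
s_5 = Round(s_4, k_4) = 0xEBE
s_6 = Round(s_5, k_5) = 0x534
s_7 = Round(s_6, k_6) = 0x6F1

0x6F1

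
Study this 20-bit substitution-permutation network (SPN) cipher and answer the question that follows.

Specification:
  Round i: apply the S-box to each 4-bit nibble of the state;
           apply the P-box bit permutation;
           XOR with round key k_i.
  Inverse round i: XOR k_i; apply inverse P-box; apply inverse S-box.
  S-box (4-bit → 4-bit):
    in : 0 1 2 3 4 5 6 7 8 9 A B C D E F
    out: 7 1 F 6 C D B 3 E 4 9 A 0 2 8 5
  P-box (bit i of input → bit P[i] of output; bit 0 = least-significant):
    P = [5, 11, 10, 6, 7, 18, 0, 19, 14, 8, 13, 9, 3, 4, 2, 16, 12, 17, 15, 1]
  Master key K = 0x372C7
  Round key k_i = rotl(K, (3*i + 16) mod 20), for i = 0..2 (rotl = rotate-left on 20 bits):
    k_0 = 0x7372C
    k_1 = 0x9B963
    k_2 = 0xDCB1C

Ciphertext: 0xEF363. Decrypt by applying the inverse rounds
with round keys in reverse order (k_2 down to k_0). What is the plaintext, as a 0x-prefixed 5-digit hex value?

0x248DD

s_0 = ciphertext = 0xEF363
s_1 = InvRound(s_0, k_2) = 0x62996
s_2 = InvRound(s_1, k_1) = 0x08C2A
s_3 = InvRound(s_2, k_0) = 0x248DD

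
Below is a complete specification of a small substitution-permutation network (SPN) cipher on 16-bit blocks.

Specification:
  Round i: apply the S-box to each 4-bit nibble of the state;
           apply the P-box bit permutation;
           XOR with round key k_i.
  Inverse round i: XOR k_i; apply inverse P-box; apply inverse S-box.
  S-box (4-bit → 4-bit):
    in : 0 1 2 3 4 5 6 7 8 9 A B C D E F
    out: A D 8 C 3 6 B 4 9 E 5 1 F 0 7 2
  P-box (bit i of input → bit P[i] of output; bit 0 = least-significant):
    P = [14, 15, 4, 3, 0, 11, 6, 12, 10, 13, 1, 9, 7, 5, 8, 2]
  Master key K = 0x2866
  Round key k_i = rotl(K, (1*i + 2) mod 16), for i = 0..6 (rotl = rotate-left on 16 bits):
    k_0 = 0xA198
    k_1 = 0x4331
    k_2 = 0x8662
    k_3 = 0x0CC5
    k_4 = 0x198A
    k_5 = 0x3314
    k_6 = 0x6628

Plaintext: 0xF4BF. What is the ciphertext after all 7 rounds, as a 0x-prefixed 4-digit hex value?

s_0 = plaintext = 0xF4BF
s_1 = Round(s_0, k_0) = 0x05B9
s_2 = Round(s_1, k_1) = 0xE30E
s_3 = Round(s_2, k_2) = 0x5DD0
s_4 = Round(s_3, k_3) = 0x8DED
s_5 = Round(s_4, k_4) = 0x114F
s_6 = Round(s_5, k_5) = 0xBC93
s_7 = Round(s_6, k_6) = 0x58F2

0x58F2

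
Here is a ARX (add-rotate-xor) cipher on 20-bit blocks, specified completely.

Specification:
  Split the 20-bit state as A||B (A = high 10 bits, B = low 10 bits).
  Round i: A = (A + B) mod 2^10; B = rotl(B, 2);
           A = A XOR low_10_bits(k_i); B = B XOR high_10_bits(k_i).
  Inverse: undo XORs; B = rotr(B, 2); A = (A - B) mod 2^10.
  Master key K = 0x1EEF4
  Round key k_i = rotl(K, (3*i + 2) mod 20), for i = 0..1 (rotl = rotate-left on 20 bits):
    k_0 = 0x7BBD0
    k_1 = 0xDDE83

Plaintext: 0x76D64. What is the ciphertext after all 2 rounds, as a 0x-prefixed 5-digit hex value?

s_0 = plaintext = 0x76D64
s_1 = Round(s_0, k_0) = 0x3BC7F
s_2 = Round(s_1, k_1) = 0xFB68B

0xFB68B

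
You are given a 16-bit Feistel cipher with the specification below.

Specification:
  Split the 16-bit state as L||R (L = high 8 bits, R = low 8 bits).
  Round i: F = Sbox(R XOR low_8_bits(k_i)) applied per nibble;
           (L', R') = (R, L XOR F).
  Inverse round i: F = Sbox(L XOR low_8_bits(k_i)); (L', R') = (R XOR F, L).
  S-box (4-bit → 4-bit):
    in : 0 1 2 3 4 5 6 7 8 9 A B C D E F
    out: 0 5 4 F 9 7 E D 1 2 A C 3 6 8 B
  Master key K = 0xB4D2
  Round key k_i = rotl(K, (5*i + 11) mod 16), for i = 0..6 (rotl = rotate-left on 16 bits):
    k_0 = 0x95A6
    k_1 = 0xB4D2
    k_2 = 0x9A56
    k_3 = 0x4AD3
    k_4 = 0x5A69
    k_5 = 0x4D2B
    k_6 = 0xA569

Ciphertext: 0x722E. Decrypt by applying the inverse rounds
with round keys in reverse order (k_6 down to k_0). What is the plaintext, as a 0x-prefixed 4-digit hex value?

0x204F

s_0 = ciphertext = 0x722E
s_1 = InvRound(s_0, k_6) = 0x7272
s_2 = InvRound(s_1, k_5) = 0x0072
s_3 = InvRound(s_2, k_4) = 0x9000
s_4 = InvRound(s_3, k_3) = 0x9F90
s_5 = InvRound(s_4, k_2) = 0xA29F
s_6 = InvRound(s_5, k_1) = 0x4FA2
s_7 = InvRound(s_6, k_0) = 0x204F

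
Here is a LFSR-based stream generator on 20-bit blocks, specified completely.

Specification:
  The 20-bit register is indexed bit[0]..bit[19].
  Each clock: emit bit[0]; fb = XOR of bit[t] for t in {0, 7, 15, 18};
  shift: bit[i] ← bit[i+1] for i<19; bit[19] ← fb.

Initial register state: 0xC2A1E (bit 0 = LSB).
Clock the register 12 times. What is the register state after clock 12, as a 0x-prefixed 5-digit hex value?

reg_0 = 0xC2A1E
clock 1: out=0, reg = 0xE150F
clock 2: out=1, reg = 0x70A87
clock 3: out=1, reg = 0xB8543
clock 4: out=1, reg = 0x5C2A1
clock 5: out=1, reg = 0x2E150
clock 6: out=0, reg = 0x970A8
clock 7: out=0, reg = 0xCB854
clock 8: out=0, reg = 0x65C2A
clock 9: out=0, reg = 0xB2E15
clock 10: out=1, reg = 0xD970A
clock 11: out=0, reg = 0x6CB85
clock 12: out=1, reg = 0x365C2

0x365C2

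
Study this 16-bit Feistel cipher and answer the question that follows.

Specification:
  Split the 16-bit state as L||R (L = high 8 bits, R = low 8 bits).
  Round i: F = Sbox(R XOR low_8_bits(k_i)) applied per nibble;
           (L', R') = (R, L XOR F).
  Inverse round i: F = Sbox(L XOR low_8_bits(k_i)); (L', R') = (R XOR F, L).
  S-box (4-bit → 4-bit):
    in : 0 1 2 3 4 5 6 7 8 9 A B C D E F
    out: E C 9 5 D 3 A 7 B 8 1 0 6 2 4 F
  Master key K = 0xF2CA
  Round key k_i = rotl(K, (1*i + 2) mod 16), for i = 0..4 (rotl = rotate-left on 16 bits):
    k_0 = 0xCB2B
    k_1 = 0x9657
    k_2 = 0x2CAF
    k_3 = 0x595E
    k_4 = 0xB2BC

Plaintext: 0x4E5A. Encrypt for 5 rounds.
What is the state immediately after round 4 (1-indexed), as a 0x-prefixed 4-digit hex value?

0x08C3

s_0 = plaintext = 0x4E5A
s_1 = Round(s_0, k_0) = 0x5A32
s_2 = Round(s_1, k_1) = 0x32F9
s_3 = Round(s_2, k_2) = 0xF908
s_4 = Round(s_3, k_3) = 0x08C3
s_5 = Round(s_4, k_4) = 0xC377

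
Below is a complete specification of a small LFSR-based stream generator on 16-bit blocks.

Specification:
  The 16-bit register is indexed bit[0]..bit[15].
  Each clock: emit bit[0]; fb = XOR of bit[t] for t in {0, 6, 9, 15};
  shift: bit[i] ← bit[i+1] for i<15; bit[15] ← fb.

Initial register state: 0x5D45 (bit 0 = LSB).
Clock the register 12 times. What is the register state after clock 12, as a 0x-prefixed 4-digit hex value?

0xF0A5

reg_0 = 0x5D45
clock 1: out=1, reg = 0x2EA2
clock 2: out=0, reg = 0x9751
clock 3: out=1, reg = 0x4BA8
clock 4: out=0, reg = 0xA5D4
clock 5: out=0, reg = 0x52EA
clock 6: out=0, reg = 0x2975
clock 7: out=1, reg = 0x14BA
clock 8: out=0, reg = 0x0A5D
clock 9: out=1, reg = 0x852E
clock 10: out=0, reg = 0xC297
clock 11: out=1, reg = 0xE14B
clock 12: out=1, reg = 0xF0A5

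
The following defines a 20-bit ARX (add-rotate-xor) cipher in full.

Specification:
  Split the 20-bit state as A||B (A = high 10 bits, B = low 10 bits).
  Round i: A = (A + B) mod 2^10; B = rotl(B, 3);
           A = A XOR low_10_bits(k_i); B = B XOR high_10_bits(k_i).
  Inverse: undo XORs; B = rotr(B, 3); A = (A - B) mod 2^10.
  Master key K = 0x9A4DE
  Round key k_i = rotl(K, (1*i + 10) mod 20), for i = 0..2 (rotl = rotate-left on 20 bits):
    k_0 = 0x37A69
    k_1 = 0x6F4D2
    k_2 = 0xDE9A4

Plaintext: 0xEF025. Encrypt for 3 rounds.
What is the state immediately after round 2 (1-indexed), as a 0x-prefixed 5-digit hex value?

s_0 = plaintext = 0xEF025
s_1 = Round(s_0, k_0) = 0x621F6
s_2 = Round(s_1, k_1) = 0xEB20E
s_3 = Round(s_2, k_2) = 0x07B0E

0xEB20E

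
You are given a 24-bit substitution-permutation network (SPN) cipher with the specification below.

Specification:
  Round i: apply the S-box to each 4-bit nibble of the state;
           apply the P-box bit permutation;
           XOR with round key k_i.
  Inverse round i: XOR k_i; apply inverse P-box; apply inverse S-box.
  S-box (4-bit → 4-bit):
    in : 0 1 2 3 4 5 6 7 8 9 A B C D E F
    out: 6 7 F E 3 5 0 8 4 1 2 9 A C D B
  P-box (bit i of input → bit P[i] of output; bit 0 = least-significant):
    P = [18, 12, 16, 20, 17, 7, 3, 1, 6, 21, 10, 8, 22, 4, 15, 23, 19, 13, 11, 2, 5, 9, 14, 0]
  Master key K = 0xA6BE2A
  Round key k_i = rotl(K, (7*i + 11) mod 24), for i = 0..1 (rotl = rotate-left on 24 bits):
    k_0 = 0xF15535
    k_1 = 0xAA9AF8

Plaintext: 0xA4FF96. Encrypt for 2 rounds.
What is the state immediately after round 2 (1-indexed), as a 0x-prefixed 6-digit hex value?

s_0 = plaintext = 0xA4FF96
s_1 = Round(s_0, k_0) = 0x1B7665
s_2 = Round(s_1, k_1) = 0x27D8DC

0x27D8DC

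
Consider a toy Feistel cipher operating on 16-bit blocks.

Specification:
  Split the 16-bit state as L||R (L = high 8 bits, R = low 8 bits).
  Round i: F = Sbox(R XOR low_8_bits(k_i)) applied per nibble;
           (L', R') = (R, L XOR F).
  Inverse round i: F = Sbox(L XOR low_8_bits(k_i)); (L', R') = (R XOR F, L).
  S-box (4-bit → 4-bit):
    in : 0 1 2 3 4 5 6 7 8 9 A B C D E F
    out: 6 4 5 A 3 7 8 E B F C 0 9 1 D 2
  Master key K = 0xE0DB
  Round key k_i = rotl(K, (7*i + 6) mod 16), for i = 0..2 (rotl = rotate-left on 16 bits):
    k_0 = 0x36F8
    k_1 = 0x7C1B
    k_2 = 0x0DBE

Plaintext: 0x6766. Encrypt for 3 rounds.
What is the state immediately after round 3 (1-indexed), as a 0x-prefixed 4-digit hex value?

0xD213

s_0 = plaintext = 0x6766
s_1 = Round(s_0, k_0) = 0x669A
s_2 = Round(s_1, k_1) = 0x9AD2
s_3 = Round(s_2, k_2) = 0xD213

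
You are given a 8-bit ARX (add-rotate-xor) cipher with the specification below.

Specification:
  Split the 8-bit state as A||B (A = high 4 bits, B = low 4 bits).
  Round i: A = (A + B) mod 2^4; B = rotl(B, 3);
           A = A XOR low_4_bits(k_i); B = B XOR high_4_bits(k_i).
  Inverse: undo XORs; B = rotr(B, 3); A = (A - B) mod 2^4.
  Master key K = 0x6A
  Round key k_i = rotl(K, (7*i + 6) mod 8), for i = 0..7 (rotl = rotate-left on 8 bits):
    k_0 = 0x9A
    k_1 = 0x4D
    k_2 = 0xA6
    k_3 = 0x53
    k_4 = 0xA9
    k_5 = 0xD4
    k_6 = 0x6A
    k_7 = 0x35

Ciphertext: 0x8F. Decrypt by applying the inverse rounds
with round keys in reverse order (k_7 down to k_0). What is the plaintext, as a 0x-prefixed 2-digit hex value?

0xEF

s_0 = ciphertext = 0x8F
s_1 = InvRound(s_0, k_7) = 0x49
s_2 = InvRound(s_1, k_6) = 0xFF
s_3 = InvRound(s_2, k_5) = 0x74
s_4 = InvRound(s_3, k_4) = 0x1D
s_5 = InvRound(s_4, k_3) = 0x11
s_6 = InvRound(s_5, k_2) = 0x07
s_7 = InvRound(s_6, k_1) = 0x76
s_8 = InvRound(s_7, k_0) = 0xEF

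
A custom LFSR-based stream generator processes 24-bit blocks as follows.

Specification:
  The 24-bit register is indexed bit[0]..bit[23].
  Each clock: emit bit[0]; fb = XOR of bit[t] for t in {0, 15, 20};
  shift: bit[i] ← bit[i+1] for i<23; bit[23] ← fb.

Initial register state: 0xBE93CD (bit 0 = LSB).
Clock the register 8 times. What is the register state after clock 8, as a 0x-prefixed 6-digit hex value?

reg_0 = 0xBE93CD
clock 1: out=1, reg = 0xDF49E6
clock 2: out=0, reg = 0xEFA4F3
clock 3: out=1, reg = 0x77D279
clock 4: out=1, reg = 0xBBE93C
clock 5: out=0, reg = 0x5DF49E
clock 6: out=0, reg = 0x2EFA4F
clock 7: out=1, reg = 0x177D27
clock 8: out=1, reg = 0x0BBE93

0x0BBE93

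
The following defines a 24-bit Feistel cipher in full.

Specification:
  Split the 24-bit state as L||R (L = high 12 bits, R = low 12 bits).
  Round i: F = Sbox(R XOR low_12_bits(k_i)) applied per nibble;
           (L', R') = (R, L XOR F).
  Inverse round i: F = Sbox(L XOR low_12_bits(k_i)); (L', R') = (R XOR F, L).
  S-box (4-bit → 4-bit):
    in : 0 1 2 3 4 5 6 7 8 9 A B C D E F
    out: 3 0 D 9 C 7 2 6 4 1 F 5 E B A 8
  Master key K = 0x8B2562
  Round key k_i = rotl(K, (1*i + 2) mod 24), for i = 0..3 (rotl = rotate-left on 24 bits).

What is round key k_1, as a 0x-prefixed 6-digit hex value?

0x592B14

K = 0x8B2562
k_0 = rotl(K, (1*0+2) mod 24) = rotl(K, 2) = 0x2C958A
k_1 = rotl(K, (1*1+2) mod 24) = rotl(K, 3) = 0x592B14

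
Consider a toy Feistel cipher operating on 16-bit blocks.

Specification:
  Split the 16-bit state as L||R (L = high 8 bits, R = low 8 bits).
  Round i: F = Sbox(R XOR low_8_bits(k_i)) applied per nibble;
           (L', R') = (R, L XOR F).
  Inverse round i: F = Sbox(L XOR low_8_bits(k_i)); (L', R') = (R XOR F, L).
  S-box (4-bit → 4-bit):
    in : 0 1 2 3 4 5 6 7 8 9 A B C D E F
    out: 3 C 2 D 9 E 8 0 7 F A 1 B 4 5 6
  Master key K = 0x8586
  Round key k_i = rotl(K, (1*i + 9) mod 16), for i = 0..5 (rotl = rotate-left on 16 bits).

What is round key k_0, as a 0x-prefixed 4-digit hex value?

0x0D0B

K = 0x8586
k_0 = rotl(K, (1*0+9) mod 16) = rotl(K, 9) = 0x0D0B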